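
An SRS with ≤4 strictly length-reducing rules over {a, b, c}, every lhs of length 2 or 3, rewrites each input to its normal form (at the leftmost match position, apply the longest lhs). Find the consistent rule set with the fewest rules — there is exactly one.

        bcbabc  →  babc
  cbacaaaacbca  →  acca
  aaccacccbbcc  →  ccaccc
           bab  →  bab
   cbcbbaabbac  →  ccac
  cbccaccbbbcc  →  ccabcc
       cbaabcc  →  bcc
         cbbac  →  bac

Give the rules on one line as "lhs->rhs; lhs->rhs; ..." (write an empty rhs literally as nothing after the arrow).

  | bcbabc => babc
  | cbacaaaacbca => acaaaacbca => acaacbca => accbca => acca
  | aaccacccbbcc => ccacccbbcc => ccaccbcc => ccaccc
  | bab

aa->; bbb->cc; cb->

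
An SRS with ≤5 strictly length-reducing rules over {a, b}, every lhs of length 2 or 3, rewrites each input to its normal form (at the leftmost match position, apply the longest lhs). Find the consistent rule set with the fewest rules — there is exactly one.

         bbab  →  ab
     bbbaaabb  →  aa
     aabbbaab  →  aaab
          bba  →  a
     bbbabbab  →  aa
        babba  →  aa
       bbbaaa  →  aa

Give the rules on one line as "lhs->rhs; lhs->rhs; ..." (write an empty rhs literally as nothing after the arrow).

ba->a; baa->a; bab->a; bb->

  | bbab => ab
  | bbbaaabb => baaabb => aabb => aa
  | aabbbaab => aabaab => aaab
  | bba => a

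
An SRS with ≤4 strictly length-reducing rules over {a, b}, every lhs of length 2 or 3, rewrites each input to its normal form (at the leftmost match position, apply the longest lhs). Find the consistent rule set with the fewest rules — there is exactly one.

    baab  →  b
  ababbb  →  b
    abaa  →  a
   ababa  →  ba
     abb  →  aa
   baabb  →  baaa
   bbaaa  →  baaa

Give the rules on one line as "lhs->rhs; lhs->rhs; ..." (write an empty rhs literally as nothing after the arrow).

  | baab => bab => bb => b
  | ababbb => bbb => bb => b
  | abaa => a
  | ababa => ba

ab->b; aba->; abb->aa; bb->b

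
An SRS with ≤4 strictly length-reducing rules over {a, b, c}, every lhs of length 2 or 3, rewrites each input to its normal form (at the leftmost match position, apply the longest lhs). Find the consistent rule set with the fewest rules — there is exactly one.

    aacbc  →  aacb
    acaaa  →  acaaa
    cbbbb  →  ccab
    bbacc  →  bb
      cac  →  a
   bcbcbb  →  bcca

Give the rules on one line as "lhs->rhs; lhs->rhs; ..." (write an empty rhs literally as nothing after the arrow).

  | aacbc => aacb
  | acaaa
  | cbbbb => ccab
  | bbacc => bb

acc->; bbb->ca; cac->a; cbc->cb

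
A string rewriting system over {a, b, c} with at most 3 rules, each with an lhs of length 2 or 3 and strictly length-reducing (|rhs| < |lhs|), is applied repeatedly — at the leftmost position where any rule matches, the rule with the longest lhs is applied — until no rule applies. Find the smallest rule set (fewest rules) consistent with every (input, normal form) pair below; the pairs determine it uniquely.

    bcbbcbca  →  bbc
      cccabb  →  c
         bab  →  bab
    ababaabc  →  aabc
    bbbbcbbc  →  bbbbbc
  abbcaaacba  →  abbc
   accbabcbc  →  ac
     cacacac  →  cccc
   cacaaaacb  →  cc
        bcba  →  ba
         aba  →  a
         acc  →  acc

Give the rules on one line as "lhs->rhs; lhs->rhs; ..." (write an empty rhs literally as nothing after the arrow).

  | bcbbcbca => bbcbca => bbca => bbc
  | cccabb => cccbb => ccb => c
  | bab
  | ababaabc => abaabc => aabc

aba->a; ca->c; cb->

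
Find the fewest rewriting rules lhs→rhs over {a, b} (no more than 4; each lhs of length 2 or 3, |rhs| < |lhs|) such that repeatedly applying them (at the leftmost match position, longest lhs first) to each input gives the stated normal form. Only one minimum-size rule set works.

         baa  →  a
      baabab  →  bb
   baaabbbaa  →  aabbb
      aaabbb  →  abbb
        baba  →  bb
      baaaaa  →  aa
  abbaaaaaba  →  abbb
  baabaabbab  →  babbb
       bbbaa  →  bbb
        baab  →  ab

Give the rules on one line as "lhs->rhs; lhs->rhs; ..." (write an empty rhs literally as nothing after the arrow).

aaa->a; aba->b; baa->a; bba->bb

  | baa => a
  | baabab => abab => bb
  | baaabbbaa => aabbbaa => aabbba => aabbb
  | aaabbb => abbb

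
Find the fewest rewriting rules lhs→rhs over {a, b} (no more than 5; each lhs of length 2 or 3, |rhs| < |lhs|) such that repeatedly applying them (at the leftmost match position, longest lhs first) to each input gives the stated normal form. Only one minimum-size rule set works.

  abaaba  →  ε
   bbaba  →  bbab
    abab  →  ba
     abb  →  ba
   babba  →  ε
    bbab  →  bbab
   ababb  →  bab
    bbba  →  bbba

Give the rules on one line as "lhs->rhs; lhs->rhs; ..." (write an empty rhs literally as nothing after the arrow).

  | abaaba => ababa => abba => baa => aa => ε
  | bbaba => bbab
  | abab => abb => ba
  | abb => ba

aa->; aba->ab; abb->ba; baa->aa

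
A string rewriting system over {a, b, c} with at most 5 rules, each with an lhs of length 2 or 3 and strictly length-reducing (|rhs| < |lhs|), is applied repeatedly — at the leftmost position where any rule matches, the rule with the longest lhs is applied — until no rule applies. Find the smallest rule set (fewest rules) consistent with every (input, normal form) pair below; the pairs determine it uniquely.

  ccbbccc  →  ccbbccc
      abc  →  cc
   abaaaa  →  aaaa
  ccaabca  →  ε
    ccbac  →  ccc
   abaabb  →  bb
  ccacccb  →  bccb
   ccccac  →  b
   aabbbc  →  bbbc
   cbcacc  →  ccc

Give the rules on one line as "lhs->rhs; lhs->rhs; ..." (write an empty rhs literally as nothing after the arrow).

  | ccbbccc
  | abc => cc
  | abaaaa => caaaa => aaaa
  | ccaabca => caabca => aabca => acca => bca => ba => ε

ab->c; ac->b; ba->; ca->a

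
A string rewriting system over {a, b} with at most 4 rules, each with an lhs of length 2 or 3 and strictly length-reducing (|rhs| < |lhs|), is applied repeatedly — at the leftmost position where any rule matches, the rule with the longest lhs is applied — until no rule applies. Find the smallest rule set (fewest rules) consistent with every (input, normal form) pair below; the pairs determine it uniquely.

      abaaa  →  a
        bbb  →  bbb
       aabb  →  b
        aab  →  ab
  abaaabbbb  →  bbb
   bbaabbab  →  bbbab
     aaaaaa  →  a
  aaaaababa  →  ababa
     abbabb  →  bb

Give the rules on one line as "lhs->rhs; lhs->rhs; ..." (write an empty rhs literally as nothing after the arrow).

  | abaaa => aa => a
  | bbb
  | aabb => abb => b
  | aab => ab

aa->a; abb->b; baa->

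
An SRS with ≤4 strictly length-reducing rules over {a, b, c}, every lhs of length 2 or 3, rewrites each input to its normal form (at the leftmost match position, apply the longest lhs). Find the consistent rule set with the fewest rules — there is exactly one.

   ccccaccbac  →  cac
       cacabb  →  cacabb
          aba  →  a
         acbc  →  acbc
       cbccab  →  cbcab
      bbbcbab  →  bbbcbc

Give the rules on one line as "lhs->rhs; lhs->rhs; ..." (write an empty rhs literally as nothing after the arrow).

ba->; bab->bc; cc->c

  | ccccaccbac => cccaccbac => ccaccbac => caccbac => cacbac => cacc => cac
  | cacabb
  | aba => a
  | acbc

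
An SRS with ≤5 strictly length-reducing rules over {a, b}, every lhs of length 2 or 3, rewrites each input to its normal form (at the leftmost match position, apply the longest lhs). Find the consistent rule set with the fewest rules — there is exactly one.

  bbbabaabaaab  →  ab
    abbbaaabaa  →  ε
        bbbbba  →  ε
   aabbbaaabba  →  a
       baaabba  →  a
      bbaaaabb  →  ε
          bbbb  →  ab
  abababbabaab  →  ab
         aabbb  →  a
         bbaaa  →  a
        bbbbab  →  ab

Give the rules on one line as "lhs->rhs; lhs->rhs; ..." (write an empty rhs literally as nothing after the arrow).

  | bbbabaabaaab => aabaabaaab => baabaaab => abaaab => aaab => ab
  | abbbaaabaa => aaaaabaa => aaabaa => abaa => aa => ε
  | bbbbba => abba => aa => ε
  | aabbbaaabba => bbbaaabba => aaaabba => aabba => bba => a

aa->; ba->; bb->; bbb->a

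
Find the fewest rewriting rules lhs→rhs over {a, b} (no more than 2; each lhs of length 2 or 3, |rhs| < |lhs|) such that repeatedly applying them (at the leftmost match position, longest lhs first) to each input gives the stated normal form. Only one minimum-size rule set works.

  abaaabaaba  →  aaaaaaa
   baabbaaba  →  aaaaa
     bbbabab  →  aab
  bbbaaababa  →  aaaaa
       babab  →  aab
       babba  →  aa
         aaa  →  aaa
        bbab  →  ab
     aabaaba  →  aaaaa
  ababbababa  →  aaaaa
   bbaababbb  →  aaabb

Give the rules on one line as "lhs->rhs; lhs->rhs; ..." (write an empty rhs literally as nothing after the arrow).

ba->a; bbb->bb

  | abaaabaaba => aaaabaaba => aaaaaaba => aaaaaaa
  | baabbaaba => aabbaaba => aabaaba => aaaaba => aaaaa
  | bbbabab => bbabab => babab => abab => aab
  | bbbaaababa => bbaaababa => baaababa => aaababa => aaaaba => aaaaa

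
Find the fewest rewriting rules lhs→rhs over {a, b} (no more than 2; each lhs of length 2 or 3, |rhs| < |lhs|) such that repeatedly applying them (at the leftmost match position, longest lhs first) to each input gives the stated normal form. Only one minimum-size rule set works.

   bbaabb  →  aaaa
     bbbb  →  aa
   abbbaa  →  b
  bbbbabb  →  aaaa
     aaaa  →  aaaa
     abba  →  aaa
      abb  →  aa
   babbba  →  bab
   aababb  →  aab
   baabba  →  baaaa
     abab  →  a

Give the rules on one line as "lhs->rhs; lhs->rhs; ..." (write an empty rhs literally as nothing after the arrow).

aba->b; bb->a

  | bbaabb => aaabb => aaaa
  | bbbb => abb => aa
  | abbbaa => aabaa => aba => b
  | bbbbabb => abbabb => aaabb => aaaa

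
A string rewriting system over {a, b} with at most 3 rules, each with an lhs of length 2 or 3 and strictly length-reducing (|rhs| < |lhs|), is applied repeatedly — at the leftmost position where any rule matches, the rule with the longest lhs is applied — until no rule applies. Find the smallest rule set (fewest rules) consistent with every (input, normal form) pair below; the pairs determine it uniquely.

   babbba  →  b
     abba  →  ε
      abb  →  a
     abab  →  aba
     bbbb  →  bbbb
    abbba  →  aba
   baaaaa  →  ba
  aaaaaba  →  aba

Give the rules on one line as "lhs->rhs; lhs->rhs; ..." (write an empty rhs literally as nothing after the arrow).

  | babbba => babba => baba => baa => b
  | abba => aa => ε
  | abb => a
  | abab => aba

aa->; abb->a; bab->ba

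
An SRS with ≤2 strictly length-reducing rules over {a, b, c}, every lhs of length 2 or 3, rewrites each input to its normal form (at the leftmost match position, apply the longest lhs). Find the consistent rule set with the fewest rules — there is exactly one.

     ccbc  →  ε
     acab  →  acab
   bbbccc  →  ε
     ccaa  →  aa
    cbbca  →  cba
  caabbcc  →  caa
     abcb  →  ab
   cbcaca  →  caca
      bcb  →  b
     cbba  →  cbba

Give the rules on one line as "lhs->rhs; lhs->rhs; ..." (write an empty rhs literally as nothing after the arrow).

bc->; cc->

  | ccbc => bc => ε
  | acab
  | bbbccc => bbcc => bc => ε
  | ccaa => aa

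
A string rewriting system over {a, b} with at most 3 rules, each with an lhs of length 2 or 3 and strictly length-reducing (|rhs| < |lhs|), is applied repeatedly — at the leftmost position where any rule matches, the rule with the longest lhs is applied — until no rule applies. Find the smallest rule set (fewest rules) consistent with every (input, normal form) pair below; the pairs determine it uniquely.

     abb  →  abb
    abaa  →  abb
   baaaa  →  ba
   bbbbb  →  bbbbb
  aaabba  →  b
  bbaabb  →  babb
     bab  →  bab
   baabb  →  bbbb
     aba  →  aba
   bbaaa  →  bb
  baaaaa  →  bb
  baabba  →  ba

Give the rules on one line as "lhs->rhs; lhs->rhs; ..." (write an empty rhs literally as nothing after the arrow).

  | abb
  | abaa => abb
  | baaaa => bbaa => aaa => ba
  | bbbbb

aa->b; bba->aa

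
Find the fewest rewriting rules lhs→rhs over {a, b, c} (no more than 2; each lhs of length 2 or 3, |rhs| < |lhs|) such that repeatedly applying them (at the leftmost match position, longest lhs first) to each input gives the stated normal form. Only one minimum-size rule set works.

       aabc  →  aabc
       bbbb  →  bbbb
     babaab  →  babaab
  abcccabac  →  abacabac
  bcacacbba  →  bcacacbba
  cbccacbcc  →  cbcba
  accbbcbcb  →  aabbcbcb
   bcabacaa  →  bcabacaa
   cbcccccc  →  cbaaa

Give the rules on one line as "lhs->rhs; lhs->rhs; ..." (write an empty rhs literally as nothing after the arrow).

  | aabc
  | bbbb
  | babaab
  | abcccabac => abacabac

cc->a; cca->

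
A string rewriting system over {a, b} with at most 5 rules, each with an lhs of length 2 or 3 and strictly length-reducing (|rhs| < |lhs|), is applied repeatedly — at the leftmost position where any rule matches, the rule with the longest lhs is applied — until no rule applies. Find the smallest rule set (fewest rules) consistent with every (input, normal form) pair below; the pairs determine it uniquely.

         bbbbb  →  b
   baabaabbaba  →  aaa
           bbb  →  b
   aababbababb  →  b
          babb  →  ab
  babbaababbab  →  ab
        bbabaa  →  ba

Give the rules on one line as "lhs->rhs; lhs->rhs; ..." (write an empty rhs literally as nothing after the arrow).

  | bbbbb => bbbb => bbb => bb => b
  | baabaabbaba => bbbaabbaba => bbaabbaba => babbaba => ababa => aaa
  | bbb => bb => b
  | aababbababb => bbabbababb => bbbababb => bbababb => bbabb => bbb => bb => b

aab->bb; bab->a; bb->b; bba->b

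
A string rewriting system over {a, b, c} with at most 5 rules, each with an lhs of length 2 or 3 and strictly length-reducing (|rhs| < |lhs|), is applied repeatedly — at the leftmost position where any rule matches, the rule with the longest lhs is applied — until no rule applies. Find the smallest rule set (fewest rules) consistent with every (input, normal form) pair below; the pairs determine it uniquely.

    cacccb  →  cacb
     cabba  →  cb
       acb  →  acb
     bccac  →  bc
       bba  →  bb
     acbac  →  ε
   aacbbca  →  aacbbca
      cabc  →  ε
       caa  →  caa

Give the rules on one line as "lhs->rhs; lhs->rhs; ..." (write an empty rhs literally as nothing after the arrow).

  | cacccb => cacb
  | cabba => cba => cb
  | acb
  | bccac => bac => bc

ab->; ba->b; cbc->b; cc->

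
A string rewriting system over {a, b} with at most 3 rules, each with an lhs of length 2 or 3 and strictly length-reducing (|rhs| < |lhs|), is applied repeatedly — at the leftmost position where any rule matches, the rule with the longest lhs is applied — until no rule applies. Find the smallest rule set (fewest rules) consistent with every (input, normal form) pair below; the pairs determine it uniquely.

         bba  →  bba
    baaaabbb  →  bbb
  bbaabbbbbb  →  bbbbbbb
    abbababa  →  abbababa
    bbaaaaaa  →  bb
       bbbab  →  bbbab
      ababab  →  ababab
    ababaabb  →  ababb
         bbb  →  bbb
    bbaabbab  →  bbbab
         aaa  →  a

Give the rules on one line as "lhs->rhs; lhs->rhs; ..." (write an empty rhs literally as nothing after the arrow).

aa->; aab->

  | bba
  | baaaabbb => baabbb => bbb
  | bbaabbbbbb => bbbbbbb
  | abbababa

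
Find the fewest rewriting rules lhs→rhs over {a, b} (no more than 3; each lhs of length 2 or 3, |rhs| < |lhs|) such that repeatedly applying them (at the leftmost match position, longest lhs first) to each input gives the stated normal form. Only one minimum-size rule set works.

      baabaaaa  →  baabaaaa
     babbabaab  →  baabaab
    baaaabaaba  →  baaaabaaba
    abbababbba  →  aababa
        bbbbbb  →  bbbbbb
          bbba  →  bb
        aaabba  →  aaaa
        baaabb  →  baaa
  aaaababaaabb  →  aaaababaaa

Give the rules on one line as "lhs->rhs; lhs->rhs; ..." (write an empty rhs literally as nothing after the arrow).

  | baabaaaa
  | babbabaab => baabaab
  | baaaabaaba
  | abbababbba => aababbba => aababa

abb->a; bba->b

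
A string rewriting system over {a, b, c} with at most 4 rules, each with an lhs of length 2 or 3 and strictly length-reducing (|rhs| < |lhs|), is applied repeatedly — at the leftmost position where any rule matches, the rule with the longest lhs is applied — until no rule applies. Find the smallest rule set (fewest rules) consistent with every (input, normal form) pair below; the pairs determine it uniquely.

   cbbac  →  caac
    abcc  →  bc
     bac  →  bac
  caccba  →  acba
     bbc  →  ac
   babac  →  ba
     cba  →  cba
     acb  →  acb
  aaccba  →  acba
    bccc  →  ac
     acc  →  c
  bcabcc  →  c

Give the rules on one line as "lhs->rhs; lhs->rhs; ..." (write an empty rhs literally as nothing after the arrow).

ab->c; bb->a; cac->a; cc->b

  | cbbac => caac
  | abcc => ccc => bc
  | bac
  | caccba => acba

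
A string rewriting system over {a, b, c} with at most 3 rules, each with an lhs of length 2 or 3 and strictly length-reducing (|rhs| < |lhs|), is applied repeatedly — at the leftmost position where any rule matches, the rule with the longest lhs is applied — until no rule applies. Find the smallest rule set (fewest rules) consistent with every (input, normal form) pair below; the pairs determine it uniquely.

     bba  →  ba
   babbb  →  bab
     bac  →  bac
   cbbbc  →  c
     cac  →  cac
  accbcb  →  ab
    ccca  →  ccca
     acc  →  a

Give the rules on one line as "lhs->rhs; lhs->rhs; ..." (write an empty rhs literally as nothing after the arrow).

acc->a; bb->b; bc->

  | bba => ba
  | babbb => babb => bab
  | bac
  | cbbbc => cbbc => cbc => c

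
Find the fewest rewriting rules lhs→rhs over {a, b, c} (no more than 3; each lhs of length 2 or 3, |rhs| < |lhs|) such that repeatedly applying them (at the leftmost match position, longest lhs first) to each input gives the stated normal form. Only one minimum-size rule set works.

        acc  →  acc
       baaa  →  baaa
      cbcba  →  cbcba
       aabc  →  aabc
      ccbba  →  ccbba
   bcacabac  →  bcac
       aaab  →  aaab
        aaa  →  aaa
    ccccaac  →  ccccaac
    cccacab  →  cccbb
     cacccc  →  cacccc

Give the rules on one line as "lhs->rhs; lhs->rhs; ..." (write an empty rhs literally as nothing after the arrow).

  | acc
  | baaa
  | cbcba
  | aabc

aca->b; bac->ac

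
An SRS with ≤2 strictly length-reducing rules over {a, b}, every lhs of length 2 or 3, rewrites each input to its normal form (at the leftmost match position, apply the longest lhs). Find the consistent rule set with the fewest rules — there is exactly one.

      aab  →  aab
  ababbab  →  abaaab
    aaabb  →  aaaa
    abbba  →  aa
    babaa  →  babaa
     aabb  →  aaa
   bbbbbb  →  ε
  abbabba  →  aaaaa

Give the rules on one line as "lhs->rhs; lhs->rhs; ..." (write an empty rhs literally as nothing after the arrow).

  | aab
  | ababbab => abaaab
  | aaabb => aaaa
  | abbba => aa

bb->a; bbb->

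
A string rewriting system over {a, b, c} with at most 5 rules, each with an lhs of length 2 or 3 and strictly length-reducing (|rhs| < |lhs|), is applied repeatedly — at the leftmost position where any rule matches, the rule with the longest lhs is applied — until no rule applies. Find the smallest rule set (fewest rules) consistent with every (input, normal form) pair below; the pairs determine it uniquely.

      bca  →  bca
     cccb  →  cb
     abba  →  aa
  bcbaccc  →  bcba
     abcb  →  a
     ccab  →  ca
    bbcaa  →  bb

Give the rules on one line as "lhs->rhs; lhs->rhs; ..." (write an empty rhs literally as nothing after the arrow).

ab->a; ac->a; caa->; cc->c

  | bca
  | cccb => ccb => cb
  | abba => aba => aa
  | bcbaccc => bcbacc => bcbac => bcba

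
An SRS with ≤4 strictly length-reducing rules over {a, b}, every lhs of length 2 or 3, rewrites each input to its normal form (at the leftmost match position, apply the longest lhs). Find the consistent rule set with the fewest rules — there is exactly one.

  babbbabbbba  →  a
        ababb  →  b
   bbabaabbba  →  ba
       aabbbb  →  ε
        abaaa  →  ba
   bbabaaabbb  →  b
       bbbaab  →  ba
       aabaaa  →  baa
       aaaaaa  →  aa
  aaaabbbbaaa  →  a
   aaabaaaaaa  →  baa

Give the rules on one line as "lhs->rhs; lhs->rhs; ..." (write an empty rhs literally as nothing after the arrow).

aaa->ba; ab->; bb->

  | babbbabbbba => bbbabbbba => babbbba => bbbba => bba => a
  | ababb => abb => b
  | bbabaabbba => abaabbba => aabbba => abba => ba
  | aabbbb => abbb => bb => ε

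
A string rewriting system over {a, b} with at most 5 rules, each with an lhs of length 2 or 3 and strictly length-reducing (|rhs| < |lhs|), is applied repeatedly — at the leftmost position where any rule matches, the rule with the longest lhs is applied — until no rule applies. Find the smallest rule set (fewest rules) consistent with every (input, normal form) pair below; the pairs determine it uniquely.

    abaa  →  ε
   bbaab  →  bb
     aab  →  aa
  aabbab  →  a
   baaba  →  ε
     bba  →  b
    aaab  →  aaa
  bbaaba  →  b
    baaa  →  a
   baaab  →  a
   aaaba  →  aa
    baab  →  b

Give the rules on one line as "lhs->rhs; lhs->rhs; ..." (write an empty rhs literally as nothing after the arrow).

ab->a; aba->b; ba->; baa->

  | abaa => ba => ε
  | bbaab => bb
  | aab => aa
  | aabbab => aabab => abb => ab => a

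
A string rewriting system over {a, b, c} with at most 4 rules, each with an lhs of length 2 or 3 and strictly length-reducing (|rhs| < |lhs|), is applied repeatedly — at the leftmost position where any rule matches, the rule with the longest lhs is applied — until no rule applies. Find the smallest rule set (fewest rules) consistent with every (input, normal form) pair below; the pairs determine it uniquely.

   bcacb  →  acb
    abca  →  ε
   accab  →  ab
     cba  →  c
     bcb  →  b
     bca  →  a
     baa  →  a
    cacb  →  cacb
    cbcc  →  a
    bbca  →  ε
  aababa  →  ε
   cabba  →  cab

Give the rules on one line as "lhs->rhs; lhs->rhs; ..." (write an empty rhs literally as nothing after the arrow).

  | bcacb => acb
  | abca => aa => ε
  | accab => aaab => ab
  | cba => c

aa->; ba->; bc->; cc->a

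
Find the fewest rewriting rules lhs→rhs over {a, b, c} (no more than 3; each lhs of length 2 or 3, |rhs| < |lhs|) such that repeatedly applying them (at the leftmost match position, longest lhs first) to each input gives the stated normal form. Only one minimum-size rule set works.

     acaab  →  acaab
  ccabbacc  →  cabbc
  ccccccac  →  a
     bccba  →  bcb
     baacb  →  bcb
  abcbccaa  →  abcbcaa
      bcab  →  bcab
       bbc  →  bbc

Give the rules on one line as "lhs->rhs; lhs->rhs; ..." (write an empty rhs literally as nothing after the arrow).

ba->b; cac->a; cc->c

  | acaab
  | ccabbacc => cabbacc => cabbcc => cabbc
  | ccccccac => cccccac => ccccac => cccac => ccac => cac => a
  | bccba => bcba => bcb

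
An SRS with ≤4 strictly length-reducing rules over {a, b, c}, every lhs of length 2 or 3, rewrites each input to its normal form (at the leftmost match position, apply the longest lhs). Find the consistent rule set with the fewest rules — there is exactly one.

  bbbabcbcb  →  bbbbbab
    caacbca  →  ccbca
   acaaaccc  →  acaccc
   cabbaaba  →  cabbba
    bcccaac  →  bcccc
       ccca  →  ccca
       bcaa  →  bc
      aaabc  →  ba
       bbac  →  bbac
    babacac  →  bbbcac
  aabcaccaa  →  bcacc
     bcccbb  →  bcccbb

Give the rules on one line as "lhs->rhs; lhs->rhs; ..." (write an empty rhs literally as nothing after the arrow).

aa->; aba->bb; abc->ba

  | bbbabcbcb => bbbbabcb => bbbbbab
  | caacbca => ccbca
  | acaaaccc => acaccc
  | cabbaaba => cabbba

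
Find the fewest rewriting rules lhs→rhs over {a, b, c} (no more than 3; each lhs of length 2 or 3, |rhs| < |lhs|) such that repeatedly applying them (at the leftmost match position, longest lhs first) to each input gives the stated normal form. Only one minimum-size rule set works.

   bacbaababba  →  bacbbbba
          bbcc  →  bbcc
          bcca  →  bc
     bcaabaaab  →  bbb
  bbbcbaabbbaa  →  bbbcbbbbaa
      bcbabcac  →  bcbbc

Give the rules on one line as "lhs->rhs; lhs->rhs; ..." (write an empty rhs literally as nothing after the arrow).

ab->b; ca->

  | bacbaababba => bacbababba => bacbbabba => bacbbbba
  | bbcc
  | bcca => bc
  | bcaabaaab => babaaab => bbaaab => bbaab => bbab => bbb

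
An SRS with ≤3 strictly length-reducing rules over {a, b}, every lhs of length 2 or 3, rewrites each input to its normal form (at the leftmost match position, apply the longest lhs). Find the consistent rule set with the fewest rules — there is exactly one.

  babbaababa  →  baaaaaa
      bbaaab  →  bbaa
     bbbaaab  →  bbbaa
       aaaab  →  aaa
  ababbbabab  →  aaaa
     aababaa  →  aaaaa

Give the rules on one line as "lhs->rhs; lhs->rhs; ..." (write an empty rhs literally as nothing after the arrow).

  | babbaababa => baaaababa => baaaaaba => baaaaaa
  | bbaaab => bbaa
  | bbbaaab => bbbaa
  | aaaab => aaa

ab->; aba->aa; abb->aa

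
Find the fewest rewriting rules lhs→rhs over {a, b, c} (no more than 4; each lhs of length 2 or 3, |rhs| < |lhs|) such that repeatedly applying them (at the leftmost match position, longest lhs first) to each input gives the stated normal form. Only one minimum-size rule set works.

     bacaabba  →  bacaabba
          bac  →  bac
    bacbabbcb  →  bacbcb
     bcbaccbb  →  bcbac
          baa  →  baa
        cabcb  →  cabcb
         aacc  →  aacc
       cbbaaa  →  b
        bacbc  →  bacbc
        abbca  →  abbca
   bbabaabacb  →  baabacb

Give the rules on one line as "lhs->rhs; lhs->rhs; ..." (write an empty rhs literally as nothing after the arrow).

aaa->b; bab->; cbb->

  | bacaabba
  | bac
  | bacbabbcb => bacbcb
  | bcbaccbb => bcbac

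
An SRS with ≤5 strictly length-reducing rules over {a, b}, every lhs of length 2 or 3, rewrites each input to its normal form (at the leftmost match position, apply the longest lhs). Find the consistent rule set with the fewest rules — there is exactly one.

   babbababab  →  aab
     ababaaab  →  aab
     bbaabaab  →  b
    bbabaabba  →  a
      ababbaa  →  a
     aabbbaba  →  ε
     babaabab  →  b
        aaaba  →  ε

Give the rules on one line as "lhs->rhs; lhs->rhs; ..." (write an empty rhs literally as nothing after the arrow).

aaa->; ba->; baa->; bb->a

  | babbababab => bbababab => aababab => aabab => aab
  | ababaaab => abaaab => aab
  | bbaabaab => aaabaab => baab => b
  | bbabaabba => aabaabba => aabba => aaaa => a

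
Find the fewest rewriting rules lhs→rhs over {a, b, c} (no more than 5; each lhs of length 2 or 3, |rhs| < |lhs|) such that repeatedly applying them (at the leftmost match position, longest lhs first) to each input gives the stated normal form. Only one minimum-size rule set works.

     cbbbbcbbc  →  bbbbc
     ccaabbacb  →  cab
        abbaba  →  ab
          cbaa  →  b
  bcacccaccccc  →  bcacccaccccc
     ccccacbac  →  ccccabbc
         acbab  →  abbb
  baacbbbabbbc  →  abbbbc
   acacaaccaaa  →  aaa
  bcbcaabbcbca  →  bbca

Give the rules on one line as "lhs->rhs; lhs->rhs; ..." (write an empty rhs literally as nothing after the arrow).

  | cbbbbcbbc => bbbcbbc => bbbbc
  | ccaabbacb => cabbacb => cabcb => cab
  | abbaba => abba => ab
  | cbaa => bba => b

ba->; caa->a; cb->; cba->bb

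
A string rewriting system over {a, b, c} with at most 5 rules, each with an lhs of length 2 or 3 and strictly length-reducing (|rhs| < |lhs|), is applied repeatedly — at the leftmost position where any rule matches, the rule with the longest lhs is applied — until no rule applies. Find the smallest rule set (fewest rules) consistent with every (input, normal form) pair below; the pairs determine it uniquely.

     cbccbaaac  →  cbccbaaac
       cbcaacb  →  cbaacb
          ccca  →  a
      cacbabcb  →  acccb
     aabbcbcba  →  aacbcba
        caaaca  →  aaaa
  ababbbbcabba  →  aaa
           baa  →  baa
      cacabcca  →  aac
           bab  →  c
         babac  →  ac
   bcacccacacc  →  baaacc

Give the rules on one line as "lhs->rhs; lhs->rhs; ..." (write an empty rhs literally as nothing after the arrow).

  | cbccbaaac
  | cbcaacb => cbaacb
  | ccca => cca => ca => a
  | cacbabcb => acbabcb => acccb

aba->ac; bab->c; bb->; ca->a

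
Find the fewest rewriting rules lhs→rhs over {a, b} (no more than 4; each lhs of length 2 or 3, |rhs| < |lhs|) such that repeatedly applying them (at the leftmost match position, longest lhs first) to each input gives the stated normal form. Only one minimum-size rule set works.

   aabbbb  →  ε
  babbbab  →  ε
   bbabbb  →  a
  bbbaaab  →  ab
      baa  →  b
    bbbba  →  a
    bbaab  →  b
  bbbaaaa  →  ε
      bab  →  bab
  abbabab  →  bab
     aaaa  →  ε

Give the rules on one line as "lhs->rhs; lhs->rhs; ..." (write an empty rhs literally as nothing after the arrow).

aa->; bb->; bbb->bb

  | aabbbb => bbbb => bbb => bb => ε
  | babbbab => babbab => baab => bb => ε
  | bbabbb => abbb => abb => a
  | bbbaaab => bbaaab => aaab => ab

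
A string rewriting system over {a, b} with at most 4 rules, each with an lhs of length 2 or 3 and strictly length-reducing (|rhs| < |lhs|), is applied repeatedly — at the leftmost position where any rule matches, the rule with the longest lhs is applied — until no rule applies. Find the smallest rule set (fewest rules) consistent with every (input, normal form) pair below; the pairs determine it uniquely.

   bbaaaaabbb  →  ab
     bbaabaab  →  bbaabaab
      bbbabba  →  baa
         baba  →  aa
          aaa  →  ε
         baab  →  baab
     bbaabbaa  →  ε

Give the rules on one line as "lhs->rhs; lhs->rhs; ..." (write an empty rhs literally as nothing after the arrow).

  | bbaaaaabbb => bbaabbb => bbabbb => babb => ab
  | bbaabaab
  | bbbabba => bbaba => baa
  | baba => aa

aaa->; abb->bb; bab->a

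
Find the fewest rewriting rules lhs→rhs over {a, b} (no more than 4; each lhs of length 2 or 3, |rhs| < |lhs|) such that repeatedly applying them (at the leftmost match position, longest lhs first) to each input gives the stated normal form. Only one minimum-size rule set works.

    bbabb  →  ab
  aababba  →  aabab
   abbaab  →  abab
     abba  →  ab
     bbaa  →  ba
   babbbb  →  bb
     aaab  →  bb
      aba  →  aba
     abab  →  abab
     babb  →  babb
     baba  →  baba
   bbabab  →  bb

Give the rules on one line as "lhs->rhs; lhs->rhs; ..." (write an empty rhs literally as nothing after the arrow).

  | bbabb => bbb => ab
  | aababba => aabab
  | abbaab => abab
  | abba => ab

aaa->b; baa->; bba->b; bbb->ab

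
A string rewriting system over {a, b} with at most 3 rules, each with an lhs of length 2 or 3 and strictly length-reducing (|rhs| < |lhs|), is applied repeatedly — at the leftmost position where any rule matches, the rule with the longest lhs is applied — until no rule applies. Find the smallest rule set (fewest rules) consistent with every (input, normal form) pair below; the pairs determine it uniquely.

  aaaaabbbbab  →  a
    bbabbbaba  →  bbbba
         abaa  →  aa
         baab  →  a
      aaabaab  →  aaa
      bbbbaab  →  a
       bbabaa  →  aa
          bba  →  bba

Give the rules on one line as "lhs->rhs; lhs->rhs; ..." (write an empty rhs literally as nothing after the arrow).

ab->; baa->aa

  | aaaaabbbbab => aaaabbbab => aaabbab => aabab => aab => a
  | bbabbbaba => bbbbaba => bbbba
  | abaa => aa
  | baab => aab => a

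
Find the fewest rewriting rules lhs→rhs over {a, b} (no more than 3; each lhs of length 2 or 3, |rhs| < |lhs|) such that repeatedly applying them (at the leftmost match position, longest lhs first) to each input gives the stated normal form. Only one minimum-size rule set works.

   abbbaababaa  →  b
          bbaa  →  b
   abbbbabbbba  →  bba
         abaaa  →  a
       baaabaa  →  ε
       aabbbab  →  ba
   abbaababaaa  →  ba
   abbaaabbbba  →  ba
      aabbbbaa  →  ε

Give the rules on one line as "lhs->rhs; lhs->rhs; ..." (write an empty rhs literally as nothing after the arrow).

  | abbbaababaa => abbaababaa => abaababaa => baababaa => babaa => bbaa => b
  | bbaa => b
  | abbbbabbbba => abbbabbbba => abbabbbba => ababbbba => babbbba => babbba => babba => baba => bba
  | abaaa => baaa => a

ab->a; aba->ba; baa->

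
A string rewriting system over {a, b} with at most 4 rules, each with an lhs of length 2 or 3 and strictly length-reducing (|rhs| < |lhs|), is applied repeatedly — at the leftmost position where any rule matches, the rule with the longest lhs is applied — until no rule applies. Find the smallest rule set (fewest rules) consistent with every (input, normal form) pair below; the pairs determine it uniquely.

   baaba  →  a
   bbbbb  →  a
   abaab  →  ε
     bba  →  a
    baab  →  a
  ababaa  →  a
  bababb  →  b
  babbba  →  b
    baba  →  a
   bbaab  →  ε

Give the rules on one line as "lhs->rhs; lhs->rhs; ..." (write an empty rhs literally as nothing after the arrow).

  | baaba => baba => bba => aa => a
  | bbbbb => abbb => bb => a
  | abaab => aab => ab => ε
  | bba => aa => a

aa->a; ab->; ba->b; bb->a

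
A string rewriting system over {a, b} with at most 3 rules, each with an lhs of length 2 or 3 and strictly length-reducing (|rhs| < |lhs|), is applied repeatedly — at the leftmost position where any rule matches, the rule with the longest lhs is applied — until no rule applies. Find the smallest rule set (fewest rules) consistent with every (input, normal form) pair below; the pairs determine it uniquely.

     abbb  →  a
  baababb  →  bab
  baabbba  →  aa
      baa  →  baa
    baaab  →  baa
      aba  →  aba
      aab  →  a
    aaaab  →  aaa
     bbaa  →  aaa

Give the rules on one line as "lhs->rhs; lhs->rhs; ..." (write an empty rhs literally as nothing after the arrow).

  | abbb => bb => a
  | baababb => baabb => bab
  | baabbba => babba => bba => aa
  | baa

aab->a; abb->b; bb->a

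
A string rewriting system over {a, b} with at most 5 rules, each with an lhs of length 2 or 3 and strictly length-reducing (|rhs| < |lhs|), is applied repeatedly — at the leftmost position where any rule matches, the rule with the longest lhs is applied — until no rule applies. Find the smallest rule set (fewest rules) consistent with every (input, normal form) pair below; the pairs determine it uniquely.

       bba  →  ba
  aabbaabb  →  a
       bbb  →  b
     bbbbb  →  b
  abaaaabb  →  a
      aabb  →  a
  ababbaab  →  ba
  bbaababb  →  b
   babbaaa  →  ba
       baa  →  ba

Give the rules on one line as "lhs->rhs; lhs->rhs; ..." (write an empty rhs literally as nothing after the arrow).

  | bba => ba
  | aabbaabb => abbaabb => abaabb => abb => ab => a
  | bbb => bb => b
  | bbbbb => bbbb => bbb => bb => b

aa->a; ab->a; aba->; bb->b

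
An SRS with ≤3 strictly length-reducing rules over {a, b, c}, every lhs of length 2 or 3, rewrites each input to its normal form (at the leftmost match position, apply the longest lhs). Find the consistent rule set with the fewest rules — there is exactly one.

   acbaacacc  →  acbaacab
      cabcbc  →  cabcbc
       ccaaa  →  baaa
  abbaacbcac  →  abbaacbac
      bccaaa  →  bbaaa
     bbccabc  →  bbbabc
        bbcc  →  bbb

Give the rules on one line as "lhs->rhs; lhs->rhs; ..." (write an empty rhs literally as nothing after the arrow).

bca->ba; cc->b

  | acbaacacc => acbaacab
  | cabcbc
  | ccaaa => baaa
  | abbaacbcac => abbaacbac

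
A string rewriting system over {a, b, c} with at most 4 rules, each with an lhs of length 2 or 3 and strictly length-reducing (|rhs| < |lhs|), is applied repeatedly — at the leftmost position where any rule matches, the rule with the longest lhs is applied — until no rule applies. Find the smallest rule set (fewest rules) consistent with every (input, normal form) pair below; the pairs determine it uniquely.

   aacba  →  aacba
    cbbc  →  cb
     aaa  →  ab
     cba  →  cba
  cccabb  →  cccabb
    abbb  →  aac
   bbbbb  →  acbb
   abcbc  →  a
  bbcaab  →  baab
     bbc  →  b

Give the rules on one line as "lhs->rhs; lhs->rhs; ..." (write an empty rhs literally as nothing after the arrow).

  | aacba
  | cbbc => cb
  | aaa => ab
  | cba

aaa->ab; bbb->ac; bc->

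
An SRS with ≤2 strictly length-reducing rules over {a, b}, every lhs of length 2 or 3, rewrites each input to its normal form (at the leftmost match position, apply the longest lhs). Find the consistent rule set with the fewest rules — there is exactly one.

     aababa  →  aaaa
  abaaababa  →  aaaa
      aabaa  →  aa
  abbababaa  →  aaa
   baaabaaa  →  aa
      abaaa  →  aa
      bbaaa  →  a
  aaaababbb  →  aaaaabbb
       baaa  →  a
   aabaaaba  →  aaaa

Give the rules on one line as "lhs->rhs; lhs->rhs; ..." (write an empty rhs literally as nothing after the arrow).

ba->a; baa->

  | aababa => aaaba => aaaa
  | abaaababa => aababa => aaaba => aaaa
  | aabaa => aa
  | abbababaa => abababaa => aababaa => aaabaa => aaa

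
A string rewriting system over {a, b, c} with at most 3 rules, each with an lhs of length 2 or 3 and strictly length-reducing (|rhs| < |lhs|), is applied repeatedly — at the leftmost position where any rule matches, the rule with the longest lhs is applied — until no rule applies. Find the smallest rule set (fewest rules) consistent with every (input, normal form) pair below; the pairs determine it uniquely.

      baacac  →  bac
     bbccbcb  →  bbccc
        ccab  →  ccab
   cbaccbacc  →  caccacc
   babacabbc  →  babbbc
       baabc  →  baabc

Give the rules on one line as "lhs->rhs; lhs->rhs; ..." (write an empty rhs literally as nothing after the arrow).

aca->; cb->c

  | baacac => bac
  | bbccbcb => bbcccb => bbccc
  | ccab
  | cbaccbacc => caccbacc => caccacc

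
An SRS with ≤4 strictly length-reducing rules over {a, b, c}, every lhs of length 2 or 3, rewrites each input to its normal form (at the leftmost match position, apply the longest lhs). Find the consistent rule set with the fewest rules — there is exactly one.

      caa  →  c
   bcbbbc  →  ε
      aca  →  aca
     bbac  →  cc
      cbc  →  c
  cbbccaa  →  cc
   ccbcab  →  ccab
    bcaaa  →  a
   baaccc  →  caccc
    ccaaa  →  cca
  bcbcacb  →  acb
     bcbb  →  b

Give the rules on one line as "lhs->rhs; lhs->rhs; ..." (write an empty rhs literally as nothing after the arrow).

  | caa => c
  | bcbbbc => bbbc => bbc => bc => ε
  | aca
  | bbac => bac => cc

aa->; ba->c; bb->b; bc->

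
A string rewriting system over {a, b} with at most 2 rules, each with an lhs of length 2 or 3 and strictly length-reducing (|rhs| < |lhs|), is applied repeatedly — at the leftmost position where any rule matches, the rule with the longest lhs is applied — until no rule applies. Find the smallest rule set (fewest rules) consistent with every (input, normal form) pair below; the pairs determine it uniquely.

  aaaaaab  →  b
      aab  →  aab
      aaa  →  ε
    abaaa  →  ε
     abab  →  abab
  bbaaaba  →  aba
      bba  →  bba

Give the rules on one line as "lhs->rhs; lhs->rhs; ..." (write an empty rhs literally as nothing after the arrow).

aaa->; baa->a

  | aaaaaab => aaab => b
  | aab
  | aaa => ε
  | abaaa => aaa => ε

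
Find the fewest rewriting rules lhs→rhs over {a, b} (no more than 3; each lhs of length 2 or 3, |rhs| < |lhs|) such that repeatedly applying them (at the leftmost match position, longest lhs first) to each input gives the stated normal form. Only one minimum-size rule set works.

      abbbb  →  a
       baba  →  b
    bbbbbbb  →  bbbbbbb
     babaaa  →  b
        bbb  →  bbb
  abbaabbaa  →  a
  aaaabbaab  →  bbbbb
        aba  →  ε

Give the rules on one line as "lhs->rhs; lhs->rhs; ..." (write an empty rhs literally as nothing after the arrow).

aa->; aab->bb; ab->a

  | abbbb => abbb => abb => ab => a
  | baba => baa => b
  | bbbbbbb
  | babaaa => baaaa => baa => b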